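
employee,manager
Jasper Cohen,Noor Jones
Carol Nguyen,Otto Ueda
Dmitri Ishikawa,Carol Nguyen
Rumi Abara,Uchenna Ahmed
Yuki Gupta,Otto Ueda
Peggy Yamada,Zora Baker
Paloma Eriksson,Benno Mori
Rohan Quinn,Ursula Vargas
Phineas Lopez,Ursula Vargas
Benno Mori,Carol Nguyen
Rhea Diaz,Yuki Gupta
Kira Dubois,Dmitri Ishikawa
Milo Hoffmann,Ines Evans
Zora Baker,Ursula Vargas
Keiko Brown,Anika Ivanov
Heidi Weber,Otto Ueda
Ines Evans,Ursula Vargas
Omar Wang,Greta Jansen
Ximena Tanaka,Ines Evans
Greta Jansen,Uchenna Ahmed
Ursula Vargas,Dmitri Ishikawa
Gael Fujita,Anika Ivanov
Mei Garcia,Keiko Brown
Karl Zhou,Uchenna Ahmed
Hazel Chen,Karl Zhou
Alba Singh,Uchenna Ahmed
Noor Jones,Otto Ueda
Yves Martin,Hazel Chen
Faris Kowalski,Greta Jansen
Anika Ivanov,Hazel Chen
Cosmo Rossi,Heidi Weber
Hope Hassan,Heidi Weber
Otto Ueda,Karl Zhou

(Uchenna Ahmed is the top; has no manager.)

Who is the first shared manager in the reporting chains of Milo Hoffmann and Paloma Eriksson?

Milo Hoffmann's chain of managers is Ines Evans, Ursula Vargas, Dmitri Ishikawa, Carol Nguyen, Otto Ueda, Karl Zhou, Uchenna Ahmed. Paloma Eriksson's chain of managers is Benno Mori, Carol Nguyen, Otto Ueda, Karl Zhou, Uchenna Ahmed. The first manager that appears in both chains is Carol Nguyen.

Carol Nguyen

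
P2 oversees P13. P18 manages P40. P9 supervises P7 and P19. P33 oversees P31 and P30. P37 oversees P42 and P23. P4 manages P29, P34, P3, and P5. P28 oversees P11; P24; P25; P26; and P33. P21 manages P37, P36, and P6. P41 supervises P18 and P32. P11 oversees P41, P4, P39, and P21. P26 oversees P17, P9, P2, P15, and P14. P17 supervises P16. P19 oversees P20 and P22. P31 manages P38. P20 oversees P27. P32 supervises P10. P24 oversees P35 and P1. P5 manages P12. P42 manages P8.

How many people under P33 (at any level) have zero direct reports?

2

The people in P33's organization with no one reporting to them are P30, P38. That is 2.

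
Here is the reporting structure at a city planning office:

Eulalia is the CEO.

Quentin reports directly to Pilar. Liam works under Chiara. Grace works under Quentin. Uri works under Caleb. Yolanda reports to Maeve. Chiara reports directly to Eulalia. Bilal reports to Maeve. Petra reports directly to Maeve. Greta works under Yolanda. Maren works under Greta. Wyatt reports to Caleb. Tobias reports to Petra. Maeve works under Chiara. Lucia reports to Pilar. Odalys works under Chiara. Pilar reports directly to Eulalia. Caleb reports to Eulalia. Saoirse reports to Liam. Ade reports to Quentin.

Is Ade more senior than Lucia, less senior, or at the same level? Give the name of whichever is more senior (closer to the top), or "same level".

Ade is 3 levels below Eulalia; Lucia is 2. Lucia is higher.

Lucia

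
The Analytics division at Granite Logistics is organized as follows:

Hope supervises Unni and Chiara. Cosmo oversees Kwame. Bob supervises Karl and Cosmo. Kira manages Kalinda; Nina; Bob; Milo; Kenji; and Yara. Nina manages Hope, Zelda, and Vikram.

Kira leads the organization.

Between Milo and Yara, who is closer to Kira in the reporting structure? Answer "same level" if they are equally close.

same level

Both Milo and Yara are 1 level below Kira.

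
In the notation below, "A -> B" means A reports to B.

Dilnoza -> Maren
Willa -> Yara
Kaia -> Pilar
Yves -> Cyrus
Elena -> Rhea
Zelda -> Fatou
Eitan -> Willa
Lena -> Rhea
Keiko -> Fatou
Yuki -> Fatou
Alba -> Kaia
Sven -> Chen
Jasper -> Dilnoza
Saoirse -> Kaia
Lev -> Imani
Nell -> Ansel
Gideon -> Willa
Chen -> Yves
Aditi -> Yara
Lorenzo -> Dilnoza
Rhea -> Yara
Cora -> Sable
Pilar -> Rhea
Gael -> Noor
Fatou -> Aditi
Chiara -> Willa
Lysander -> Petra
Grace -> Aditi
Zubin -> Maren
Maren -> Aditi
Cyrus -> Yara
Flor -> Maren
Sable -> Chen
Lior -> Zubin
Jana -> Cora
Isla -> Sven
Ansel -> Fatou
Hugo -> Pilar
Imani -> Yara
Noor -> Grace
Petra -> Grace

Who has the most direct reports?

Direct-report counts: Yara has 5; Imani has 1; Willa has 3; Cyrus has 1; Yves has 1; Chen has 2; Sven has 1; Sable has 1; Cora has 1; Rhea has 3; Pilar has 2; Kaia has 2; Aditi has 3; Maren has 3; Dilnoza has 2; Zubin has 1; Grace has 2; Noor has 1; Petra has 1; Fatou has 4; Ansel has 1. The largest is 5, held by Yara.

Yara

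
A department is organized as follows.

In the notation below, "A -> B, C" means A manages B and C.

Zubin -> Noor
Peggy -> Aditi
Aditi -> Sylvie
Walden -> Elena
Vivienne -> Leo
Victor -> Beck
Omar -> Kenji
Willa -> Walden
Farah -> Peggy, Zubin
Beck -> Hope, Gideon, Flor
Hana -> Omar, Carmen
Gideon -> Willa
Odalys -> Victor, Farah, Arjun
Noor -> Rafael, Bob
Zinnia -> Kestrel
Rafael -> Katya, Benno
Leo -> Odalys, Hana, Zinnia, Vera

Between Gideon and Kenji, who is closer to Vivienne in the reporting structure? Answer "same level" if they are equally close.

Gideon is 5 levels below Vivienne; Kenji is 4. Kenji is higher.

Kenji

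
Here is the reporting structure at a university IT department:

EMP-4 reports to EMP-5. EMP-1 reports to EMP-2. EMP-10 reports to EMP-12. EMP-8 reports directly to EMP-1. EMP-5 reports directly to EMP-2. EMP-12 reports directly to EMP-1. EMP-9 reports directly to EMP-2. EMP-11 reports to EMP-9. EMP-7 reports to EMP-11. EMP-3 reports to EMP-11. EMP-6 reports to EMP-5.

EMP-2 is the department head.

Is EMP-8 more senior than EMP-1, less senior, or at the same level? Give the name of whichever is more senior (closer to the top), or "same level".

EMP-8 is 2 levels below EMP-2; EMP-1 is 1. EMP-1 is higher.

EMP-1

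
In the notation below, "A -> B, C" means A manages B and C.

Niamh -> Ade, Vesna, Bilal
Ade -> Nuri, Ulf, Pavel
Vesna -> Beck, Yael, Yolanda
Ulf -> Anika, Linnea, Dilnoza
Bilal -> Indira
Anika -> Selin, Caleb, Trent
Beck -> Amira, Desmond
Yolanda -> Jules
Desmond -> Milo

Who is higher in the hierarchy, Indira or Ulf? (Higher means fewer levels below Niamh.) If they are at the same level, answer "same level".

Both Indira and Ulf are 2 levels below Niamh.

same level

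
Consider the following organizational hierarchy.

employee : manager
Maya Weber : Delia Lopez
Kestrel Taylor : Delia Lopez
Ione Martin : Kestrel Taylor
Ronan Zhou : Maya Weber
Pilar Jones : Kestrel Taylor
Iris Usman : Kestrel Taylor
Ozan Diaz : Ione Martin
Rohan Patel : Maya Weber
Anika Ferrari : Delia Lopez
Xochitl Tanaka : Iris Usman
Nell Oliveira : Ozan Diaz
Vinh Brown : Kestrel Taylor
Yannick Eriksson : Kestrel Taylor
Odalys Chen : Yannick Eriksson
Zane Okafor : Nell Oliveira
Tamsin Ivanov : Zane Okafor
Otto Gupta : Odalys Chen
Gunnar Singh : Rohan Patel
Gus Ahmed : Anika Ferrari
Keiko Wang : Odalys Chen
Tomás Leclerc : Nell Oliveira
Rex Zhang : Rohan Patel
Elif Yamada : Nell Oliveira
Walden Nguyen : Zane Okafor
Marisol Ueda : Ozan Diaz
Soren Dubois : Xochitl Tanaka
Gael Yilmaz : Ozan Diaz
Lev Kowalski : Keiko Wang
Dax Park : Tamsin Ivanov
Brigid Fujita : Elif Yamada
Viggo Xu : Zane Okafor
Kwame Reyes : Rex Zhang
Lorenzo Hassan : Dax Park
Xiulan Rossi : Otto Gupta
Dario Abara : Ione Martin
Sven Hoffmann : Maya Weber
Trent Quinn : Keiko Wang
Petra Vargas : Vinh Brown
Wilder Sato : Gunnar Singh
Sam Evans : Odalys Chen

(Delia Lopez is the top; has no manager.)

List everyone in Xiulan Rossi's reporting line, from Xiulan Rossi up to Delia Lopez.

Xiulan Rossi -> Otto Gupta -> Odalys Chen -> Yannick Eriksson -> Kestrel Taylor -> Delia Lopez

Xiulan Rossi reports to Otto Gupta. Otto Gupta reports to Odalys Chen. Odalys Chen reports to Yannick Eriksson. Yannick Eriksson reports to Kestrel Taylor. Kestrel Taylor reports to Delia Lopez. Delia Lopez is at the top.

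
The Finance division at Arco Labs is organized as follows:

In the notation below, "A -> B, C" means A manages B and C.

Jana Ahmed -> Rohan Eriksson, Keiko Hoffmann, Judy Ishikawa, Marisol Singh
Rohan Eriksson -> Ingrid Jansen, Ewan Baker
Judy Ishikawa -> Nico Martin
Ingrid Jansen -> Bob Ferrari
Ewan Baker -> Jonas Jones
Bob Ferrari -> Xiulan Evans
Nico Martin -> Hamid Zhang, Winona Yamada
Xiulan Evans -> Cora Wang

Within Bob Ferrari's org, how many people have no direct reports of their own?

1

The only person in Bob Ferrari's organization with no one reporting to them is Cora Wang. That is 1.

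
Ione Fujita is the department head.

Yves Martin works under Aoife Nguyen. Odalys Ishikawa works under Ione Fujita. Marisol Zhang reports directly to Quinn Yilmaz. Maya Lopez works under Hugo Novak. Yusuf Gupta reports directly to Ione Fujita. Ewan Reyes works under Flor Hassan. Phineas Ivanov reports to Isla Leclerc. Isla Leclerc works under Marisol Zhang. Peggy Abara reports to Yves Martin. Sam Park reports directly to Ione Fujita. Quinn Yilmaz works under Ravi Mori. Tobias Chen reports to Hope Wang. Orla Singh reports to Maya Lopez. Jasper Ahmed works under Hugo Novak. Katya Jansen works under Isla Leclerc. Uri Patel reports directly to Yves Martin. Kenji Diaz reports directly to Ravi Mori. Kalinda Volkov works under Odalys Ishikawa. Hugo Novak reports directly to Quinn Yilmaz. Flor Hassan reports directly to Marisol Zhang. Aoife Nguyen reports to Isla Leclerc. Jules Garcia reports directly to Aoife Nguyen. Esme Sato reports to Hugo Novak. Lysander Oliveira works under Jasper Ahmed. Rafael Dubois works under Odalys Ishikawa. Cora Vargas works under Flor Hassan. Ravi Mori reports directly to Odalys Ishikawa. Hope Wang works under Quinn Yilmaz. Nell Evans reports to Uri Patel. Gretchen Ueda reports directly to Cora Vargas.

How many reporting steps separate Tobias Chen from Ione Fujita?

Chain from Tobias Chen up to Ione Fujita: Tobias Chen → Hope Wang → Quinn Yilmaz → Ravi Mori → Odalys Ishikawa → Ione Fujita. That is 5 steps up, so Tobias Chen is 5 levels below Ione Fujita.

5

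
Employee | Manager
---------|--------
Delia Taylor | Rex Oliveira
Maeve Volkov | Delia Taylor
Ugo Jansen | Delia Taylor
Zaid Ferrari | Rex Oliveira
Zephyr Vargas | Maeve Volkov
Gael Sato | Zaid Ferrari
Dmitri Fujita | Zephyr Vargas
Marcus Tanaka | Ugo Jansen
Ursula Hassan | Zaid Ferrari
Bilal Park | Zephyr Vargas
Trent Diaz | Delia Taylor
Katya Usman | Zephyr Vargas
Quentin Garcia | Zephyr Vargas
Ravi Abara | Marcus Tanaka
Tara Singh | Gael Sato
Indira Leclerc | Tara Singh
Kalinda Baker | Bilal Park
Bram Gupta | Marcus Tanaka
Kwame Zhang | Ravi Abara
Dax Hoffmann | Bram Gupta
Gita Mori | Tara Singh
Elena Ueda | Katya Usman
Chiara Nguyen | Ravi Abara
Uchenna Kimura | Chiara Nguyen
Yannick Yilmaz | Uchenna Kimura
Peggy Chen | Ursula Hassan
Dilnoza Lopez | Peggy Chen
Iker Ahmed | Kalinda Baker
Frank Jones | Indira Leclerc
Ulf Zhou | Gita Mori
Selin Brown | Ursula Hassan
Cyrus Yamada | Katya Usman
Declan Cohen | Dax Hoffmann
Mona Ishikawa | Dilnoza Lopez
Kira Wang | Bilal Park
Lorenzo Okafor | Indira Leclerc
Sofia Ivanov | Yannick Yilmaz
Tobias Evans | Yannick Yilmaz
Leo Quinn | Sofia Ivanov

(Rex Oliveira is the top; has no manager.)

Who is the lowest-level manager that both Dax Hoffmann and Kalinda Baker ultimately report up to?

Dax Hoffmann's chain of managers is Bram Gupta, Marcus Tanaka, Ugo Jansen, Delia Taylor, Rex Oliveira. Kalinda Baker's chain of managers is Bilal Park, Zephyr Vargas, Maeve Volkov, Delia Taylor, Rex Oliveira. The first manager that appears in both chains is Delia Taylor.

Delia Taylor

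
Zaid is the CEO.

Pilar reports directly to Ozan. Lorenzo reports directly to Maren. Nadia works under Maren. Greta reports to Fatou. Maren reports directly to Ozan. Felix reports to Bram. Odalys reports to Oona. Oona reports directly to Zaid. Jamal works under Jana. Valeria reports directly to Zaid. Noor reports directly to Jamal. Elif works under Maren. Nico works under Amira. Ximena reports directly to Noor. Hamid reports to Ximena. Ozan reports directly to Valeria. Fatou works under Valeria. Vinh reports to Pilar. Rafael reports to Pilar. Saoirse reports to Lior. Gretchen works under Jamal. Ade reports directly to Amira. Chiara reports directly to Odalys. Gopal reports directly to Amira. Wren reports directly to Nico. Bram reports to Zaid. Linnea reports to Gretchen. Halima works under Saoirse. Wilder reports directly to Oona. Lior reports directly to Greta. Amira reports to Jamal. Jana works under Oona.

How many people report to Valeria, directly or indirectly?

Valeria directly manages Fatou, Ozan. Under Fatou: Greta, Lior, Saoirse, Halima (4). Under Ozan: Maren, Elif, Lorenzo, Nadia, Pilar, Rafael, Vinh (7). So Valeria's organization is 2 direct reports plus everyone under them: 5 + 8 = 13.

13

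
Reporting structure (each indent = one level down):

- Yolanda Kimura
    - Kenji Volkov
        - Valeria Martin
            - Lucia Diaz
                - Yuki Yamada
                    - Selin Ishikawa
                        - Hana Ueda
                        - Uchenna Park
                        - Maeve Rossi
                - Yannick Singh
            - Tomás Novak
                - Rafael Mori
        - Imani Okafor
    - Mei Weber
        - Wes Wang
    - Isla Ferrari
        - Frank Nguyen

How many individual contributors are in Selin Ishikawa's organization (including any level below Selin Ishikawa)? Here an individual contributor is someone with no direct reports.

The people in Selin Ishikawa's organization with no one reporting to them are Maeve Rossi, Uchenna Park, Hana Ueda. That is 3.

3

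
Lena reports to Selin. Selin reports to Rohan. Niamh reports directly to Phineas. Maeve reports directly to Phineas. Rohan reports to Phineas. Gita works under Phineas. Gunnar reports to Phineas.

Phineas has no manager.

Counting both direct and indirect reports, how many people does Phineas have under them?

Phineas directly manages Rohan, Niamh, Gunnar, Gita, Maeve. Under Rohan: Selin, Lena (2). Niamh has no reports. Gunnar has no reports. Gita has no reports. Maeve has no reports. So Phineas's organization is 5 direct reports plus everyone under them: 3 + 1 + 1 + 1 + 1 = 7.

7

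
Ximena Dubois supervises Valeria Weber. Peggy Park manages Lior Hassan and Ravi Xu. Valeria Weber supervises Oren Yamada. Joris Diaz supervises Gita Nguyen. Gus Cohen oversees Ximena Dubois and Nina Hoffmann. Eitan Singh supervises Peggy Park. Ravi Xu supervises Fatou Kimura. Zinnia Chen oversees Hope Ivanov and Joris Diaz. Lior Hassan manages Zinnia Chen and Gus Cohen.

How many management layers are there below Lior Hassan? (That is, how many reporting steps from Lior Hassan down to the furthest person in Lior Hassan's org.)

The longest chain under Lior Hassan runs Lior Hassan → Gus Cohen → Ximena Dubois → Valeria Weber → Oren Yamada, which is 4 levels below Lior Hassan.

4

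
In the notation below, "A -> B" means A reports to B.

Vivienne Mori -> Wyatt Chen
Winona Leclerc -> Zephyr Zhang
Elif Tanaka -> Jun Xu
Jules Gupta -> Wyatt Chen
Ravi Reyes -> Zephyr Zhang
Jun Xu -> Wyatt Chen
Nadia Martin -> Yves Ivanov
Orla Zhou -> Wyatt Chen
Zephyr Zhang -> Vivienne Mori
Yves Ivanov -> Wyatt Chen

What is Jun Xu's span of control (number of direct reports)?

Jun Xu directly manages Elif Tanaka. That is 1 direct report.

1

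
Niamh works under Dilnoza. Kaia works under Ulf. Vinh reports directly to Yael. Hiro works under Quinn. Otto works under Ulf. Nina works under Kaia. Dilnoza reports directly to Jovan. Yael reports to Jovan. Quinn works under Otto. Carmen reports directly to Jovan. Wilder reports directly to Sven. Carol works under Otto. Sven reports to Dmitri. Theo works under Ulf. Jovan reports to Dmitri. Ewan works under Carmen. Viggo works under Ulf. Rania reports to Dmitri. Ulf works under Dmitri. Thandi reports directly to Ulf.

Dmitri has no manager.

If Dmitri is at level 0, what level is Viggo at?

2

Chain from Viggo up to Dmitri: Viggo → Ulf → Dmitri. That is 2 steps up, so Viggo is 2 levels below Dmitri.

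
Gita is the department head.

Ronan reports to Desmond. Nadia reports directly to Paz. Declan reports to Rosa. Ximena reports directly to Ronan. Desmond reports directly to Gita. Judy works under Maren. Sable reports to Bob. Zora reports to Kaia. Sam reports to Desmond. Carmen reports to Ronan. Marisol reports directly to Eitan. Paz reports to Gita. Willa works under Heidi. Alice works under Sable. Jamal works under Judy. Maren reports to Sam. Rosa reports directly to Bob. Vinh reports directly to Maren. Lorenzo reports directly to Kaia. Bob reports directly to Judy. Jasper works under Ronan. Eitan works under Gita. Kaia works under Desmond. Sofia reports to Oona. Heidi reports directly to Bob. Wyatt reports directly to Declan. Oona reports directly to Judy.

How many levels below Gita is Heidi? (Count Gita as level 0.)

6

Chain from Heidi up to Gita: Heidi → Bob → Judy → Maren → Sam → Desmond → Gita. That is 6 steps up, so Heidi is 6 levels below Gita.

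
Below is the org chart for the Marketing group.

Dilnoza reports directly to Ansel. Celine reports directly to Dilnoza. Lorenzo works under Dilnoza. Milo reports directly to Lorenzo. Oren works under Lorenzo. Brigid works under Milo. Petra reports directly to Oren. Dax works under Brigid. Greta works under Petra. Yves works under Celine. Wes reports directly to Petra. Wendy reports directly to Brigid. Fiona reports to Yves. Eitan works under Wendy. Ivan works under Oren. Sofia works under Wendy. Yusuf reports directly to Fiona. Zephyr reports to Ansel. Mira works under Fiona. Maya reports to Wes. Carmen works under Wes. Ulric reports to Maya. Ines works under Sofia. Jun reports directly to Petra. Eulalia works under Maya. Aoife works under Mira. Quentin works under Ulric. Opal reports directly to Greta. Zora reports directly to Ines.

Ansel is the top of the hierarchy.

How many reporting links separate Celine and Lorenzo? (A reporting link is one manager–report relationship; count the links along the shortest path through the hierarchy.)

2

Celine is 1 level below Dilnoza, and Lorenzo is 1 level below Dilnoza (their lowest common manager). The shortest path runs up from Celine to Dilnoza and back down to Lorenzo: 1 + 1 = 2 links.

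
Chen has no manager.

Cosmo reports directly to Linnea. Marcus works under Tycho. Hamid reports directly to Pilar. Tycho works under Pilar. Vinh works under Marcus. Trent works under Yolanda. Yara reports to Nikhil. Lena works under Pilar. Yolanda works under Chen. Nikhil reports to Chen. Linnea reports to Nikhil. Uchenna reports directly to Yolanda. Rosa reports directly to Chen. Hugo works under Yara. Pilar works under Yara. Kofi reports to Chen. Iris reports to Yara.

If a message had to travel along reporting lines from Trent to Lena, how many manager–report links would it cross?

6

Trent is 2 levels below Chen, and Lena is 4 levels below Chen (their lowest common manager). The shortest path runs up from Trent to Chen and back down to Lena: 2 + 4 = 6 links.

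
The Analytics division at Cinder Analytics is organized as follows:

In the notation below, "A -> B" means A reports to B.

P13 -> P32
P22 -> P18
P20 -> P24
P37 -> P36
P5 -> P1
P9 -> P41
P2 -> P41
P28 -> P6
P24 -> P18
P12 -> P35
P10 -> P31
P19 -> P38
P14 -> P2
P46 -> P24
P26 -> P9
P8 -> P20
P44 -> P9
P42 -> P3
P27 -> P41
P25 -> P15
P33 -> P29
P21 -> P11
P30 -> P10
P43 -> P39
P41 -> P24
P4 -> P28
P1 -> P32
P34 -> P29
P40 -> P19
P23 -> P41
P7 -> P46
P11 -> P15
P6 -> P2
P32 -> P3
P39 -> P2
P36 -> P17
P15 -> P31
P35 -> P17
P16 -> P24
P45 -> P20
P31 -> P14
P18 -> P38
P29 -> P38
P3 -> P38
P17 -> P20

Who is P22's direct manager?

P22 reports directly to P18.

P18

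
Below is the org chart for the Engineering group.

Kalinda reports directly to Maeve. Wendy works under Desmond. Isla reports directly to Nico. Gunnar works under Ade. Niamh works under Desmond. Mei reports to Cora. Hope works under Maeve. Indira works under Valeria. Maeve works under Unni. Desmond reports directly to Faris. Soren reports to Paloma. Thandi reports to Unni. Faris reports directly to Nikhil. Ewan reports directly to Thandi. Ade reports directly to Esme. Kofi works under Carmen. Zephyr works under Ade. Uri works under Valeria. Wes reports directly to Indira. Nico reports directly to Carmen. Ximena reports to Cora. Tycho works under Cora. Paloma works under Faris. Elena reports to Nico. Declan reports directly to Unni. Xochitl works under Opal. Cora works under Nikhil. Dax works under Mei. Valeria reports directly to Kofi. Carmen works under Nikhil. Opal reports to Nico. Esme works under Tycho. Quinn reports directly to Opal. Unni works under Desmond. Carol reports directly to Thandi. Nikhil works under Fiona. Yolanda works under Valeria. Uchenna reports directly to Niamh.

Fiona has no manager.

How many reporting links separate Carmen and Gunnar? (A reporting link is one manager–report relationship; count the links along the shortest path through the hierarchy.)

6

Carmen is 1 level below Nikhil, and Gunnar is 5 levels below Nikhil (their lowest common manager). The shortest path runs up from Carmen to Nikhil and back down to Gunnar: 1 + 5 = 6 links.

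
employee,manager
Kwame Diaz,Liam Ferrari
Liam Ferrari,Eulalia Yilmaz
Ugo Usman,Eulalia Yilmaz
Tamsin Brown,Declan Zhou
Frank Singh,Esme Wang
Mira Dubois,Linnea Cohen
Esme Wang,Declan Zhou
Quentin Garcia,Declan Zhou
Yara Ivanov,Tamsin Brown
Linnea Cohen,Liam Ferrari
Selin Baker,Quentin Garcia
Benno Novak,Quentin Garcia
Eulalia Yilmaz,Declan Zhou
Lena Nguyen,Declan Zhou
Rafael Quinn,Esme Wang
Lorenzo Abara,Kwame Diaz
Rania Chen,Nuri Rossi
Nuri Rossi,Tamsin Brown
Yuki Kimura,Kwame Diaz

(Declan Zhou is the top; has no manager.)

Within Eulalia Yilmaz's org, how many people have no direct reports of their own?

4

The people in Eulalia Yilmaz's organization with no one reporting to them are Mira Dubois, Lorenzo Abara, Yuki Kimura, Ugo Usman. That is 4.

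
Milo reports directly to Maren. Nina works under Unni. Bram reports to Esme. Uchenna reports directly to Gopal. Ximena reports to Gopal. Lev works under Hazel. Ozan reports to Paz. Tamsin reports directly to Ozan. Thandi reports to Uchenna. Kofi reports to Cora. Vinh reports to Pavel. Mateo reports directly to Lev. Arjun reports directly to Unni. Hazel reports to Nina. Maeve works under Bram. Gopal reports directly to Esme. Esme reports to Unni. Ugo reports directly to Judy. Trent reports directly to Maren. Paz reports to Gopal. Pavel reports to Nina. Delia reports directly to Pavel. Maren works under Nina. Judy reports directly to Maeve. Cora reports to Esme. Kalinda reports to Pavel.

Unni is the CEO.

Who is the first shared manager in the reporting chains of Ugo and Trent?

Unni

Ugo's chain of managers is Judy, Maeve, Bram, Esme, Unni. Trent's chain of managers is Maren, Nina, Unni. The first manager that appears in both chains is Unni.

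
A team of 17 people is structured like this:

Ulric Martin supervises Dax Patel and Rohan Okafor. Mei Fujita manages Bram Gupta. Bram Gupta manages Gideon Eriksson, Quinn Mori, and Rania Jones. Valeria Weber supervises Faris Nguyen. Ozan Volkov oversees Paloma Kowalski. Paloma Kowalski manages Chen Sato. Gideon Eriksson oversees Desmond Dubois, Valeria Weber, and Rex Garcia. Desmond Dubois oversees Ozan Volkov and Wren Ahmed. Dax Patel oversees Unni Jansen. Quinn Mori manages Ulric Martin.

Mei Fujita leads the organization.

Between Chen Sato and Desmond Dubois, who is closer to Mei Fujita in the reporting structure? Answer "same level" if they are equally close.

Chen Sato is 6 levels below Mei Fujita; Desmond Dubois is 3. Desmond Dubois is higher.

Desmond Dubois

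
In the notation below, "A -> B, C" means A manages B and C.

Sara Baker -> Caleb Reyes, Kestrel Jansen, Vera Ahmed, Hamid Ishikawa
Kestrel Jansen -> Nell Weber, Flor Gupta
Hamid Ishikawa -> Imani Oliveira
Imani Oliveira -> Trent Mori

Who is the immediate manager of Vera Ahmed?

Sara Baker

Vera Ahmed reports directly to Sara Baker.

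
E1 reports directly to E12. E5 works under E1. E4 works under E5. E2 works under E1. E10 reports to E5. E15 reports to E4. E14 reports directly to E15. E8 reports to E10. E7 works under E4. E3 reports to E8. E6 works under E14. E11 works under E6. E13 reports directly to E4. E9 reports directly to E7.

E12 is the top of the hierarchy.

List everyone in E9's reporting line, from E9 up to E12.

E9 -> E7 -> E4 -> E5 -> E1 -> E12

E9 reports to E7. E7 reports to E4. E4 reports to E5. E5 reports to E1. E1 reports to E12. E12 is at the top.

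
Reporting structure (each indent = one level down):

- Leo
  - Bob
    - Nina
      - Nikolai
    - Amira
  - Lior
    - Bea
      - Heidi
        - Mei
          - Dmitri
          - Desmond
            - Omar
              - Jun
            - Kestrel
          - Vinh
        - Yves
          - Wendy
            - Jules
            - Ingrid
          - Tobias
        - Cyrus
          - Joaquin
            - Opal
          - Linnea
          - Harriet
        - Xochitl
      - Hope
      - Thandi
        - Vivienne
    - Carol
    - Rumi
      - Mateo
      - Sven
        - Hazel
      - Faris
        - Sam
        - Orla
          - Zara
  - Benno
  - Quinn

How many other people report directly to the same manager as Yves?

Yves reports to Heidi. Heidi's other direct reports are Mei, Cyrus, Xochitl — 3 peers.

3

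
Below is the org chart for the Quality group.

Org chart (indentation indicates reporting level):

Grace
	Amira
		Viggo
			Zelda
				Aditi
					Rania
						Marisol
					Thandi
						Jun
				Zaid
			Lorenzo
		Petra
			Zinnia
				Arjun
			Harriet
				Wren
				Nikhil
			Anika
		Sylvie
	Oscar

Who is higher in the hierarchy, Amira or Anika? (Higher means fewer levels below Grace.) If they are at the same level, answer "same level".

Amira is 1 level below Grace; Anika is 3. Amira is higher.

Amira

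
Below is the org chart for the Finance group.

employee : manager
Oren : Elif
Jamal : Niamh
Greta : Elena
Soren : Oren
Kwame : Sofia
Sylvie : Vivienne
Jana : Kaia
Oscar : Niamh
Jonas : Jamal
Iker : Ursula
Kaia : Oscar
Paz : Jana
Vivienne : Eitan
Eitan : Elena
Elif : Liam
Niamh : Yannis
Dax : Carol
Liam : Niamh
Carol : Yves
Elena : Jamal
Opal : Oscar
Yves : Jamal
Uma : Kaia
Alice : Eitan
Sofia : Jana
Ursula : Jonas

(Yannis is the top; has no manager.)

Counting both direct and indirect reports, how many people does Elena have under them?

Elena directly manages Eitan, Greta. Under Eitan: Vivienne, Sylvie, Alice (3). Greta has no reports. So Elena's organization is 2 direct reports plus everyone under them: 4 + 1 = 5.

5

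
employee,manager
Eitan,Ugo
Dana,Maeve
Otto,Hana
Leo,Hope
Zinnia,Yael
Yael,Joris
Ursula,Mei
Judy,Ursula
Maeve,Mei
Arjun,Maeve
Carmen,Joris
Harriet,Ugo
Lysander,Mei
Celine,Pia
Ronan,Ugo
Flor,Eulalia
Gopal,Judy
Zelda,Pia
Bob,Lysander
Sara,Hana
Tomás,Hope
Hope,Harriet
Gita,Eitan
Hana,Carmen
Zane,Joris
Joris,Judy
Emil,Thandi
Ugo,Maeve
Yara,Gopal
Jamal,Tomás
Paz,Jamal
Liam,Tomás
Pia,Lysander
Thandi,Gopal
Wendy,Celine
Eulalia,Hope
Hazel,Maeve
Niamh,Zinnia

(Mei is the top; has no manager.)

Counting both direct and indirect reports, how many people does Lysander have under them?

Lysander directly manages Bob, Pia. Bob has no reports. Under Pia: Zelda, Celine, Wendy (3). So Lysander's organization is 2 direct reports plus everyone under them: 1 + 4 = 5.

5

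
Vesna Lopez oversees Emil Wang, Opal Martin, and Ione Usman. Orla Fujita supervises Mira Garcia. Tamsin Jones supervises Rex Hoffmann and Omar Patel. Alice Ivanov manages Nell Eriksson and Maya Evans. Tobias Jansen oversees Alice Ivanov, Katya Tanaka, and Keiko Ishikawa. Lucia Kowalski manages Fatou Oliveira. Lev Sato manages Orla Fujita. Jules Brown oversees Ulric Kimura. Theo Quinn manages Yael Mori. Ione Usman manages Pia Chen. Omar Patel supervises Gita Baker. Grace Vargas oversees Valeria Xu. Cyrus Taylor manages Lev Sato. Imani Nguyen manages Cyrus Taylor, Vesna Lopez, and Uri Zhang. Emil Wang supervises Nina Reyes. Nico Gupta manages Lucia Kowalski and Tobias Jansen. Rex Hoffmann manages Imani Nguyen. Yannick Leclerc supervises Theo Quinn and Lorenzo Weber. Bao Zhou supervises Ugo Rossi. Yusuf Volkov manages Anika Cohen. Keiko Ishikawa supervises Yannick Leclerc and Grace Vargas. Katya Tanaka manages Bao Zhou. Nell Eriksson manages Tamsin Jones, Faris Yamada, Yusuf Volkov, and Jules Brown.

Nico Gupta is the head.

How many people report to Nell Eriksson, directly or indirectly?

Nell Eriksson directly manages Tamsin Jones, Faris Yamada, Yusuf Volkov, Jules Brown. Under Tamsin Jones: Omar Patel, Gita Baker, Rex Hoffmann, Imani Nguyen, Uri Zhang, Vesna Lopez, Opal Martin, Emil Wang, Nina Reyes, Ione Usman, Pia Chen, Cyrus Taylor, Lev Sato, Orla Fujita, Mira Garcia (15). Faris Yamada has no reports. Under Yusuf Volkov: Anika Cohen (1). Under Jules Brown: Ulric Kimura (1). So Nell Eriksson's organization is 4 direct reports plus everyone under them: 16 + 1 + 2 + 2 = 21.

21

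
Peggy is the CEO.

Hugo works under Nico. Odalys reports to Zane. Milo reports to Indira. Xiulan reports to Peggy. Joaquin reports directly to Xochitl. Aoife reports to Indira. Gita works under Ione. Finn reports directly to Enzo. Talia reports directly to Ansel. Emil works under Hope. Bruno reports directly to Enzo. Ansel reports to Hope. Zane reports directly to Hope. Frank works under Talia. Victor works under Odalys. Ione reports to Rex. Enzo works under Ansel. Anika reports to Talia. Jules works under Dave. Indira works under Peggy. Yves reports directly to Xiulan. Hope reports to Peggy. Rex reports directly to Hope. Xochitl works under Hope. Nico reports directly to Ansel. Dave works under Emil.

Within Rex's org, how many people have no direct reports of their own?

1

The only person in Rex's organization with no one reporting to them is Gita. That is 1.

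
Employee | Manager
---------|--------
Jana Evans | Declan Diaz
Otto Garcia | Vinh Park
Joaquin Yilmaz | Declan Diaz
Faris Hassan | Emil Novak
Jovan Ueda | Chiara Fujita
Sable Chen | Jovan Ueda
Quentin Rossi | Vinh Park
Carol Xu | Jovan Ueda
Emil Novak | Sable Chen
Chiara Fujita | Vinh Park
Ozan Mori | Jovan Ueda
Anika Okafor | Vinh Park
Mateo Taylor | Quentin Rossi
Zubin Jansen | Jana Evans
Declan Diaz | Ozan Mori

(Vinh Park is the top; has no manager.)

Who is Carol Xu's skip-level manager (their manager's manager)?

Chiara Fujita

Carol Xu reports to Jovan Ueda, and Jovan Ueda reports to Chiara Fujita. So Carol Xu's skip-level manager is Chiara Fujita.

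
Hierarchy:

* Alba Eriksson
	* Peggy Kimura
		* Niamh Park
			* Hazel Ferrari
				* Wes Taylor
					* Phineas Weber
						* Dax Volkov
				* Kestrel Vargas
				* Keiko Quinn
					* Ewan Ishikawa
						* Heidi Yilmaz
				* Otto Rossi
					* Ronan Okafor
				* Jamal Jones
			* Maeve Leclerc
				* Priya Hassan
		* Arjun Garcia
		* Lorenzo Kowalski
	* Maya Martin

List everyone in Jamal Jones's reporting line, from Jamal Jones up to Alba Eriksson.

Jamal Jones reports to Hazel Ferrari. Hazel Ferrari reports to Niamh Park. Niamh Park reports to Peggy Kimura. Peggy Kimura reports to Alba Eriksson. Alba Eriksson is at the top.

Jamal Jones -> Hazel Ferrari -> Niamh Park -> Peggy Kimura -> Alba Eriksson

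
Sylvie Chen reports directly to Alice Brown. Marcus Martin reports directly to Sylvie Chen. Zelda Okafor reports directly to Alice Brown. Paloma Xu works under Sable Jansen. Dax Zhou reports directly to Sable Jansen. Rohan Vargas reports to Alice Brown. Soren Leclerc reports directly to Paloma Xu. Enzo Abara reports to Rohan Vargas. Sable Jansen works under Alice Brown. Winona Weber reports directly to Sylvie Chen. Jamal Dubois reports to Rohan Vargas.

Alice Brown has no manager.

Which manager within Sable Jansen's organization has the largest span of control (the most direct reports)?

Direct-report counts within Sable Jansen's organization: Sable Jansen has 2; Paloma Xu has 1. The largest is 2, held by Sable Jansen.

Sable Jansen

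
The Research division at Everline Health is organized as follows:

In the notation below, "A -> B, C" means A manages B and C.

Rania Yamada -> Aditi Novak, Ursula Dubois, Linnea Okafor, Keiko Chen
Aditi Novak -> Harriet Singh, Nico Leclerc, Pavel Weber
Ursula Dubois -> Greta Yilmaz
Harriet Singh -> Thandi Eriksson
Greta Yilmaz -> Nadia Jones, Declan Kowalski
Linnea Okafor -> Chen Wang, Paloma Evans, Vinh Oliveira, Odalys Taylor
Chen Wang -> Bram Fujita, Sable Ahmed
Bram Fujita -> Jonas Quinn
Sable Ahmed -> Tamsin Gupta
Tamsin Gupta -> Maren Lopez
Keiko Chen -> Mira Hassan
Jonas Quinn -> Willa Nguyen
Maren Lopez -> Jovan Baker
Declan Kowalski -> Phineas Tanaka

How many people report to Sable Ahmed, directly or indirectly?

Sable Ahmed directly manages Tamsin Gupta. Under Tamsin Gupta: Maren Lopez, Jovan Baker (2). That's 3 in total.

3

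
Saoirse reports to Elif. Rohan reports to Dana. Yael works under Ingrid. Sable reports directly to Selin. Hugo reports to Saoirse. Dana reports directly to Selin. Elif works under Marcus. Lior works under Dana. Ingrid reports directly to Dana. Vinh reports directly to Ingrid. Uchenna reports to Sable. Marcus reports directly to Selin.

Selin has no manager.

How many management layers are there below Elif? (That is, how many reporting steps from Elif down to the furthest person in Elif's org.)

2

The longest chain under Elif runs Elif → Saoirse → Hugo, which is 2 levels below Elif.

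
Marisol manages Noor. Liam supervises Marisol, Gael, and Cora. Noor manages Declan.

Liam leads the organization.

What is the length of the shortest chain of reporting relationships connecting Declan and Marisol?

Declan is in Marisol's organization: the chain from Declan up to Marisol is Declan → Noor → Marisol, which is 2 links.

2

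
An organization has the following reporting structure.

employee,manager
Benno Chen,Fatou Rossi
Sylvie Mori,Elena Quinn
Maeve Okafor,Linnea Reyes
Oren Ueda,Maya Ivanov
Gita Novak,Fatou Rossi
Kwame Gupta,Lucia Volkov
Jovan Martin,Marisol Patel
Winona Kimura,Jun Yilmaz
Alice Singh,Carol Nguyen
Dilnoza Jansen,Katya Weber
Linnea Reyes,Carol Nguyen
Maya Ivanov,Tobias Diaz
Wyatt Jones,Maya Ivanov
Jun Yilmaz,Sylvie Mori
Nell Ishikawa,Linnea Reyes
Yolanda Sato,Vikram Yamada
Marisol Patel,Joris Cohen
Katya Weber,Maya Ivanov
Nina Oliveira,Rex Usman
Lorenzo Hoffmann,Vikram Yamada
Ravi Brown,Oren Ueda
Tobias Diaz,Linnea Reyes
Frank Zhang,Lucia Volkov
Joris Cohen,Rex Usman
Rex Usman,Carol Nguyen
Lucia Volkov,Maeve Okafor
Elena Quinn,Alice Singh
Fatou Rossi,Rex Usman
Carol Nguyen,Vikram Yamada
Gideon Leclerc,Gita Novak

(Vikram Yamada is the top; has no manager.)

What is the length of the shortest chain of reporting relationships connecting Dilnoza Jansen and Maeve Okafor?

5

Dilnoza Jansen is 4 levels below Linnea Reyes, and Maeve Okafor is 1 level below Linnea Reyes (their lowest common manager). The shortest path runs up from Dilnoza Jansen to Linnea Reyes and back down to Maeve Okafor: 4 + 1 = 5 links.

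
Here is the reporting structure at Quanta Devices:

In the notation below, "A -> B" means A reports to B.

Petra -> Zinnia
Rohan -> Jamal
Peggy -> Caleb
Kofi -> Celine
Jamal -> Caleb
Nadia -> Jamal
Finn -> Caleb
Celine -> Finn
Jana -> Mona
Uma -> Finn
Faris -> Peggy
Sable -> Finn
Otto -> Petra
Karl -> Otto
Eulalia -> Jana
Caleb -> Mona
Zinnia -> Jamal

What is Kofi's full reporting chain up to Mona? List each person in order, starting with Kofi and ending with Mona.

Kofi -> Celine -> Finn -> Caleb -> Mona

Kofi reports to Celine. Celine reports to Finn. Finn reports to Caleb. Caleb reports to Mona. Mona is at the top.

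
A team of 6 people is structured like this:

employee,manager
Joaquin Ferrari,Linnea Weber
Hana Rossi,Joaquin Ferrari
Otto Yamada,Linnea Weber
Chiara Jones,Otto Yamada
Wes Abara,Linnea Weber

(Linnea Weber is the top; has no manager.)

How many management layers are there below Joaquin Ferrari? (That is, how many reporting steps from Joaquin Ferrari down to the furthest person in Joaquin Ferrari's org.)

1

The longest chain under Joaquin Ferrari runs Joaquin Ferrari → Hana Rossi, which is 1 level below Joaquin Ferrari.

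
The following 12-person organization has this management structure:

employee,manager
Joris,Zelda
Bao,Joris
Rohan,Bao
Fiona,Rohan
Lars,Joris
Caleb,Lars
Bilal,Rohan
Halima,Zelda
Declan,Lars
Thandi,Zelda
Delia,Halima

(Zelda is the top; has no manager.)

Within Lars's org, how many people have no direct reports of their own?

The people in Lars's organization with no one reporting to them are Declan, Caleb. That is 2.

2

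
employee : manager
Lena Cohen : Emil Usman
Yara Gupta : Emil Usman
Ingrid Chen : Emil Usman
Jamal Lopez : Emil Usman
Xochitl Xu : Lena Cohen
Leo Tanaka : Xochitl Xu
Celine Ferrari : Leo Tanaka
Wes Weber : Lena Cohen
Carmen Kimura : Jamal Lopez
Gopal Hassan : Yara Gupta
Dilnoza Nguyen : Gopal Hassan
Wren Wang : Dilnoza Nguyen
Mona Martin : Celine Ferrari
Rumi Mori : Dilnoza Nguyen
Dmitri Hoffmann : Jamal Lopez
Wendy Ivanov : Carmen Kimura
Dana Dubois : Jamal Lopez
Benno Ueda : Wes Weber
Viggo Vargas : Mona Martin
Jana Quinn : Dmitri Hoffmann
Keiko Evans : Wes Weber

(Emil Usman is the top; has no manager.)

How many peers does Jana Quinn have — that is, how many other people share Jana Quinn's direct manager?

Jana Quinn reports to Dmitri Hoffmann, and Dmitri Hoffmann has no other direct reports. Jana Quinn has 0 peers.

0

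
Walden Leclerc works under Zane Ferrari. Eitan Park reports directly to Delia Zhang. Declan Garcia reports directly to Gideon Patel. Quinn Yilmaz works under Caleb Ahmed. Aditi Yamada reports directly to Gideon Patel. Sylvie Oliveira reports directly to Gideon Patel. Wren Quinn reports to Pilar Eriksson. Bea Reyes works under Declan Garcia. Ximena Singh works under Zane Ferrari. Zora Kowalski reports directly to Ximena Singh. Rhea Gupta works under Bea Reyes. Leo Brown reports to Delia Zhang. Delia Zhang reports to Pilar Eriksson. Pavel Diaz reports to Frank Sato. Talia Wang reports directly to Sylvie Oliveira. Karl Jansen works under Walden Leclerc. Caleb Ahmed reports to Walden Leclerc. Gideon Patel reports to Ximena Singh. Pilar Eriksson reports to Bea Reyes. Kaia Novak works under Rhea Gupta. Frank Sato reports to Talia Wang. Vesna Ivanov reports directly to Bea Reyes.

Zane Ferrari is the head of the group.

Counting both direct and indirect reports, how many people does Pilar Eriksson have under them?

4

Pilar Eriksson directly manages Delia Zhang, Wren Quinn. Under Delia Zhang: Leo Brown, Eitan Park (2). Wren Quinn has no reports. So Pilar Eriksson's organization is 2 direct reports plus everyone under them: 3 + 1 = 4.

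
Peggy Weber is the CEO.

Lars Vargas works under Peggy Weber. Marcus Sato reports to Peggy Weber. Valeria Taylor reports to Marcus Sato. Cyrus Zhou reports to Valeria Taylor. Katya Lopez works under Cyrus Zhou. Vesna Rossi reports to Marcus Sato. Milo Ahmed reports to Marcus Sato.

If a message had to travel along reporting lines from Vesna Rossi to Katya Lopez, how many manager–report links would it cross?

Vesna Rossi is 1 level below Marcus Sato, and Katya Lopez is 3 levels below Marcus Sato (their lowest common manager). The shortest path runs up from Vesna Rossi to Marcus Sato and back down to Katya Lopez: 1 + 3 = 4 links.

4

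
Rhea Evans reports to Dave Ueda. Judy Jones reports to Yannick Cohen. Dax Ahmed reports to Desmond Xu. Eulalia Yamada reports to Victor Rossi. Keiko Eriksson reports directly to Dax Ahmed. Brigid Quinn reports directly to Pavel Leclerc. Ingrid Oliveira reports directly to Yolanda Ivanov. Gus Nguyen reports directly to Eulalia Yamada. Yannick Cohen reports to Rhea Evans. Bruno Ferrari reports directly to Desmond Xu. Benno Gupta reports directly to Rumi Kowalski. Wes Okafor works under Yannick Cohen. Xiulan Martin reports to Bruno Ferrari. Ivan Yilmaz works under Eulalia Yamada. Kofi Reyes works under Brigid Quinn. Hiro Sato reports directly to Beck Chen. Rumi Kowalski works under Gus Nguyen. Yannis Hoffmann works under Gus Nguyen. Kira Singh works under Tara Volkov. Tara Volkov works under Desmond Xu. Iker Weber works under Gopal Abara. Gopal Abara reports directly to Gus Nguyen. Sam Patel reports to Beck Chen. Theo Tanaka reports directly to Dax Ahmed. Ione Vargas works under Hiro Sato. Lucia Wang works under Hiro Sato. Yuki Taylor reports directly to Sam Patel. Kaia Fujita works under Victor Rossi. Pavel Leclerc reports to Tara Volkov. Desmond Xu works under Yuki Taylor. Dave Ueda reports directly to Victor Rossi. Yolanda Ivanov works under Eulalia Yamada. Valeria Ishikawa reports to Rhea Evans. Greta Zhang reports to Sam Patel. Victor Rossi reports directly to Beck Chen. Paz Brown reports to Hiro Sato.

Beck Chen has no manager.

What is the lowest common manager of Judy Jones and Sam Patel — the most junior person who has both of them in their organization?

Judy Jones's chain of managers is Yannick Cohen, Rhea Evans, Dave Ueda, Victor Rossi, Beck Chen. Sam Patel's chain of managers is Beck Chen. The first manager that appears in both chains is Beck Chen.

Beck Chen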